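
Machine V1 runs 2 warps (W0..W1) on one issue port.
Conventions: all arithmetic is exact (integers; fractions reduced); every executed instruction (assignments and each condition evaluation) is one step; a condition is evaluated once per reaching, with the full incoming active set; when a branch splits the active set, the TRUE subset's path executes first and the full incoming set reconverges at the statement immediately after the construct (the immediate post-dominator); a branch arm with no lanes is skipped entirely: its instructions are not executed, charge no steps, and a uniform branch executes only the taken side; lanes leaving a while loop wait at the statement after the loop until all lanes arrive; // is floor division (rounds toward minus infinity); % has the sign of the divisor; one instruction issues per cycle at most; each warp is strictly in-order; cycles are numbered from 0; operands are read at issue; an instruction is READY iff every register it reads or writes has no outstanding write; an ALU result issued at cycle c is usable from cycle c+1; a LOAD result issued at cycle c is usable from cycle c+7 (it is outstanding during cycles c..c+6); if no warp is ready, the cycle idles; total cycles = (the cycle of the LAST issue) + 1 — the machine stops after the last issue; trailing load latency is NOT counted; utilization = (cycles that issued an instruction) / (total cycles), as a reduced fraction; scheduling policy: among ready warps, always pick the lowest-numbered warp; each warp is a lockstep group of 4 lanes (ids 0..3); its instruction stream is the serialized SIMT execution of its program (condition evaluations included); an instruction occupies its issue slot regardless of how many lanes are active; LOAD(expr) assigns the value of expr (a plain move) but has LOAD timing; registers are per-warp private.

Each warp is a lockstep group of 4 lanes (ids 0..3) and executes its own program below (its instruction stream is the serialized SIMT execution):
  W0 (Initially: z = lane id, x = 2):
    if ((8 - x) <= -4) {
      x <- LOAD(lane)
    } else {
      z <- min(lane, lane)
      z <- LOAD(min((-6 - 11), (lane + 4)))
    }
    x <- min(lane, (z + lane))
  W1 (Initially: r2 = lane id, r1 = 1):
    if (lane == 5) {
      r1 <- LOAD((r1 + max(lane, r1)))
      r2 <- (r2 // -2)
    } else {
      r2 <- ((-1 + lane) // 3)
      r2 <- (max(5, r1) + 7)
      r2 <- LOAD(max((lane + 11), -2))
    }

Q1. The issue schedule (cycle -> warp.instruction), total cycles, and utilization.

cycle 0: W0.I0
cycle 1: W0.I1
cycle 2: W0.I2
cycle 3: W1.I0
cycle 4: W1.I1
cycle 5: W1.I2
cycle 6: W1.I3
cycle 7: idle
cycle 8: idle
cycle 9: W0.I3

Answer: 10 cycles, utilization 4/5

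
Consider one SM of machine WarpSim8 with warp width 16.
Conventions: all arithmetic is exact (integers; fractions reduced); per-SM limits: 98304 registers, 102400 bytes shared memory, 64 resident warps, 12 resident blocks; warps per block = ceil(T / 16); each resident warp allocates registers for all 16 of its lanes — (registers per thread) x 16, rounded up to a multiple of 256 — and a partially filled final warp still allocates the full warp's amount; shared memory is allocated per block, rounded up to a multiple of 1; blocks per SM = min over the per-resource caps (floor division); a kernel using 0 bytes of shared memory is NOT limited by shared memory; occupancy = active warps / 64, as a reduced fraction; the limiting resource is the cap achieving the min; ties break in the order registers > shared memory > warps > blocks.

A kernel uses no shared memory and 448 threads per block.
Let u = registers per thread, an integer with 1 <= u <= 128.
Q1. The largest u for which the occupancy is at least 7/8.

Answer: u = 96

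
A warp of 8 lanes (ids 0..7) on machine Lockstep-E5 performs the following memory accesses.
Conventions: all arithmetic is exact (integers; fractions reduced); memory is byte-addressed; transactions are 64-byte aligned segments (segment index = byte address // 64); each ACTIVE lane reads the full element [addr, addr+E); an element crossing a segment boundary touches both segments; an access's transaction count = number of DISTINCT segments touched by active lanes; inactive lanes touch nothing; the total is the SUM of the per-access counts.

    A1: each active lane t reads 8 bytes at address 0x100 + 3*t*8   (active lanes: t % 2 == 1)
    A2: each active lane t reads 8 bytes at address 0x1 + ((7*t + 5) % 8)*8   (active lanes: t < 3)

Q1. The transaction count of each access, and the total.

A1: 3 transactions
A2: 1 transaction

Answer: 3,1; total 4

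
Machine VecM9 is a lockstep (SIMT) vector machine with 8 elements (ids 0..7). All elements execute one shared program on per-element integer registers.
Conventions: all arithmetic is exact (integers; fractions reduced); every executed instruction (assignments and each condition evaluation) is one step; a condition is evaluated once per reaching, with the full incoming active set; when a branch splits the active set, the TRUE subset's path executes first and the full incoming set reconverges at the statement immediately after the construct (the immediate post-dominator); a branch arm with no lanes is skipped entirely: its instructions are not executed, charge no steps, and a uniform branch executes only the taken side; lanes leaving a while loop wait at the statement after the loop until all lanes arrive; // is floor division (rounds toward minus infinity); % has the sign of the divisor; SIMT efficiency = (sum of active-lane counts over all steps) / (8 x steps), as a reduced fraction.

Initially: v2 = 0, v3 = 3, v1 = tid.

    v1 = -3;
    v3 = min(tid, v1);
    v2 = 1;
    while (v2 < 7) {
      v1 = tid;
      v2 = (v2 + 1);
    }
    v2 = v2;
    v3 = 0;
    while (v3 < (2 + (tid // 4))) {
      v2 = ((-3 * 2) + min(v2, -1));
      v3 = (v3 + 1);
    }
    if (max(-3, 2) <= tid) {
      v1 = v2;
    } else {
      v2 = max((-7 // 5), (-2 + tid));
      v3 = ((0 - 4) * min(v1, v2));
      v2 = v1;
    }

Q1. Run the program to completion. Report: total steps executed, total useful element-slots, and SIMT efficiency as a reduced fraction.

Answer: 39 steps, 280 useful, 35/39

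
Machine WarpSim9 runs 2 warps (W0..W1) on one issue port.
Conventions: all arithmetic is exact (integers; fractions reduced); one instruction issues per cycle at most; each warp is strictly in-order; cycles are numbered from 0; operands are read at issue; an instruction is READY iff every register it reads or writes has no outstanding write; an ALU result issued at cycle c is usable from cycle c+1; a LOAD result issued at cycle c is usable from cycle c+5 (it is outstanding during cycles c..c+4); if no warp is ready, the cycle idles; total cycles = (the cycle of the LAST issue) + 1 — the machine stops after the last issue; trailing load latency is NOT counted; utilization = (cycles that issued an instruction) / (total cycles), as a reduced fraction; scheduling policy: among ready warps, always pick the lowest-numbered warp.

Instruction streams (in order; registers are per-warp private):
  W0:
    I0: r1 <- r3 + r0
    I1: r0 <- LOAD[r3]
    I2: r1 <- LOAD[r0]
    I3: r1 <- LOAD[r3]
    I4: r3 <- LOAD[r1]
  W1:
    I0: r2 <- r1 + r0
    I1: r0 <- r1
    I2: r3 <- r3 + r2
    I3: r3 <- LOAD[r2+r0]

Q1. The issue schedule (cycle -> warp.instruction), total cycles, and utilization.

cycle 0: W0.I0
cycle 1: W0.I1
cycle 2: W1.I0
cycle 3: W1.I1
cycle 4: W1.I2
cycle 5: W1.I3
cycle 6: W0.I2
cycle 7: idle
cycle 8: idle
cycle 9: idle
cycle 10: idle
cycle 11: W0.I3
cycle 12: idle
cycle 13: idle
cycle 14: idle
cycle 15: idle
cycle 16: W0.I4

Answer: 17 cycles, utilization 9/17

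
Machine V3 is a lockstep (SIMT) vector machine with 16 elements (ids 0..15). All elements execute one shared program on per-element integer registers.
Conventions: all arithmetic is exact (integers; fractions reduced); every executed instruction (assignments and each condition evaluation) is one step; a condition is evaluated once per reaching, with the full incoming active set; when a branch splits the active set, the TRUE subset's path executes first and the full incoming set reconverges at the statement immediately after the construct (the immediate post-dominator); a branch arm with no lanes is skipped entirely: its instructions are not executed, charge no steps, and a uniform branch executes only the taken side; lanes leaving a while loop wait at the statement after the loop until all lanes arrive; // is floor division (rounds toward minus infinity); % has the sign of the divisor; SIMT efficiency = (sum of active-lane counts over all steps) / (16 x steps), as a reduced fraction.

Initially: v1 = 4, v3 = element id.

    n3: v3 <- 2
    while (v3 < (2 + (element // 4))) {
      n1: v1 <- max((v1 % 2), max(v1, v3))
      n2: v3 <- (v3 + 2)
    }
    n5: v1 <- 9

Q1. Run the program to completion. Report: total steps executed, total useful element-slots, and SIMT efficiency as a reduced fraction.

Answer: 9 steps, 96 useful, 2/3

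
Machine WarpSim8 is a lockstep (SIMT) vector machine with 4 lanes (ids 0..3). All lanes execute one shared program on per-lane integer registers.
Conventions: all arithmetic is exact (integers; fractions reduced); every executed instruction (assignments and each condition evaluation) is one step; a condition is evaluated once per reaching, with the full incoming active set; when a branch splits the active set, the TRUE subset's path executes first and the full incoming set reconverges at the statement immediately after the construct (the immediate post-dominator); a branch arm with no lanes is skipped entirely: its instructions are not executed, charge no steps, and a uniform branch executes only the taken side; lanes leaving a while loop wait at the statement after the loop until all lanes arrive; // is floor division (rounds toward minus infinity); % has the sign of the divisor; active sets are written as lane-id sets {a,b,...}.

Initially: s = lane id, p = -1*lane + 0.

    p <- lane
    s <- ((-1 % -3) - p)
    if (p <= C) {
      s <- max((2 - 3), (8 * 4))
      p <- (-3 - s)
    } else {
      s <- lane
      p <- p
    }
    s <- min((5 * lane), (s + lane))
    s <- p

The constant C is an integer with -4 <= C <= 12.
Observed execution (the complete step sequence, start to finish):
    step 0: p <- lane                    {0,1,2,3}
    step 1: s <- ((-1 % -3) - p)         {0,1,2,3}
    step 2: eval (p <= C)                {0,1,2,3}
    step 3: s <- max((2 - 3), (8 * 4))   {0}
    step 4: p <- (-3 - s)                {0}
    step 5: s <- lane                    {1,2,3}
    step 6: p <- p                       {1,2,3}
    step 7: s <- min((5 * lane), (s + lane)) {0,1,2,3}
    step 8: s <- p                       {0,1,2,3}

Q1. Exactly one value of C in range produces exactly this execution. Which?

Answer: C = 0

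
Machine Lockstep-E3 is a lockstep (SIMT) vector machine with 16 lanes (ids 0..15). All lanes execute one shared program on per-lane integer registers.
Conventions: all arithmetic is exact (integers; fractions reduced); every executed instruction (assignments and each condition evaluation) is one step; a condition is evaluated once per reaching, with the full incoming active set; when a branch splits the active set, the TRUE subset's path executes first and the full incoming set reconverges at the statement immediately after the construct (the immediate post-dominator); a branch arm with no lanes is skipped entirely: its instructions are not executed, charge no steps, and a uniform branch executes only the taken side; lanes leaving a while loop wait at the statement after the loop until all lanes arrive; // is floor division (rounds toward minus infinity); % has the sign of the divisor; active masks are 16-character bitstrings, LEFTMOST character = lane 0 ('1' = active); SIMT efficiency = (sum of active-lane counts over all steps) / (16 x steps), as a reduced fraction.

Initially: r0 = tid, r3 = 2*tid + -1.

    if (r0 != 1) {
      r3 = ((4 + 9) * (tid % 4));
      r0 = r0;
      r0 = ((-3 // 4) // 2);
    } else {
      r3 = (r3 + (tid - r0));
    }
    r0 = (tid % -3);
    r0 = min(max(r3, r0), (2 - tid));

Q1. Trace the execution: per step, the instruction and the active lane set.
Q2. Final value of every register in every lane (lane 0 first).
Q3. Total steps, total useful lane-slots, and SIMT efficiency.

step 0: eval (r0 != 1)               1111111111111111
step 1: r3 <- ((4 + 9) * (tid % 4))  1011111111111111
step 2: r0 <- r0                     1011111111111111
step 3: r0 <- ((-3 // 4) // 2)       1011111111111111
step 4: r3 <- (r3 + (tid - r0))      0100000000000000
step 5: r0 <- (tid % -3)             1111111111111111
step 6: r0 <- min(max(r3, r0), (2 - tid)) 1111111111111111

Answer: 7 steps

r0: 0,1,0,-1,-2,-3,-4,-5,-6,-7,-8,-9,-10,-11,-12,-13
r3: 0,1,26,39,0,13,26,39,0,13,26,39,0,13,26,39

steps = 7; useful = 94; efficiency = 94/112 = 47/56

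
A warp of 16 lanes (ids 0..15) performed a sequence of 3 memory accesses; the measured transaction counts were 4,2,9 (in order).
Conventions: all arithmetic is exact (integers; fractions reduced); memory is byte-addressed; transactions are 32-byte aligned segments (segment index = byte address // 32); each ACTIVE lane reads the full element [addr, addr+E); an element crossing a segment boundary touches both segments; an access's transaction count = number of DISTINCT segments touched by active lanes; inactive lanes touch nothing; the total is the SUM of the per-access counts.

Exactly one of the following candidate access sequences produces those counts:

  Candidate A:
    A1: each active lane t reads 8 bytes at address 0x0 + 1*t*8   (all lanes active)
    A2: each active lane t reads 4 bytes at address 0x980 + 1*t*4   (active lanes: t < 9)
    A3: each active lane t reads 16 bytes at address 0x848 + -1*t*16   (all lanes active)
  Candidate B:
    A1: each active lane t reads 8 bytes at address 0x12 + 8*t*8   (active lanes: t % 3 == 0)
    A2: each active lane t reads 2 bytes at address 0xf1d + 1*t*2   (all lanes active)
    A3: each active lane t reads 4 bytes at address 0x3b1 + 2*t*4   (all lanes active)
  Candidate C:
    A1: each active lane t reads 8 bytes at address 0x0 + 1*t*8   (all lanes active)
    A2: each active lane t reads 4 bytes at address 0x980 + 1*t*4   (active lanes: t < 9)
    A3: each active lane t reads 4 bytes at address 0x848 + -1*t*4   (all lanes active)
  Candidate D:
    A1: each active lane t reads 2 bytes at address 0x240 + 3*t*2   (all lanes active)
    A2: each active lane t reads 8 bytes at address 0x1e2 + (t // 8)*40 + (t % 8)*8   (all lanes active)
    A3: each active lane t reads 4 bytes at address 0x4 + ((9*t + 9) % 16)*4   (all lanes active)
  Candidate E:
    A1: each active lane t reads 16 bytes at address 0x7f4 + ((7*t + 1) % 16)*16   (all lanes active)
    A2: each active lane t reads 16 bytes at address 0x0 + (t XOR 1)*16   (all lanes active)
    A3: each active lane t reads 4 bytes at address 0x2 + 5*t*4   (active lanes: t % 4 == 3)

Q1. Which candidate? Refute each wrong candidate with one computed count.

B: A1 gives 6 transactions, not 4
C: A3 gives 3 transactions, not 9
D: A1 gives 3 transactions, not 4
E: A1 gives 9 transactions, not 4
A: all counts match (4,2,9)

Answer: A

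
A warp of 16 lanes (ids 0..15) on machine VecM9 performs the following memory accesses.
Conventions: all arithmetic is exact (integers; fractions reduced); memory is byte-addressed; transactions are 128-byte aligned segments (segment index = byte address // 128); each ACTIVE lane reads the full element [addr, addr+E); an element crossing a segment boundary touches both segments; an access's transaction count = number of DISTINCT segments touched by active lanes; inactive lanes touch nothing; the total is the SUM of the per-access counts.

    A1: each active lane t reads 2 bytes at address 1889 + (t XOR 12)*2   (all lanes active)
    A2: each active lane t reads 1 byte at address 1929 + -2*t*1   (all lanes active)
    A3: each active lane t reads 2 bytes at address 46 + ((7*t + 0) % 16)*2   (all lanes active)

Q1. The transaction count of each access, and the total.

A1: 2 transactions
A2: 2 transactions
A3: 1 transaction

Answer: 2,2,1; total 5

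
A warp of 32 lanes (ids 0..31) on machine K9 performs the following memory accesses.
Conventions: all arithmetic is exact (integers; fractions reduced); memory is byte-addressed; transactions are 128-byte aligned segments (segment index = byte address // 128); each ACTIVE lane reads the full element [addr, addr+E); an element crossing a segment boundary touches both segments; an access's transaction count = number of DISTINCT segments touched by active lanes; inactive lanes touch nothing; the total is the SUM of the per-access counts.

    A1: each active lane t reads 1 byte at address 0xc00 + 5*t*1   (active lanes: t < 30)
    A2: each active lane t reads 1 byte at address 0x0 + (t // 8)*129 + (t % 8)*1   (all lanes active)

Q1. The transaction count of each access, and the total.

A1: 2 transactions
A2: 4 transactions

Answer: 2,4; total 6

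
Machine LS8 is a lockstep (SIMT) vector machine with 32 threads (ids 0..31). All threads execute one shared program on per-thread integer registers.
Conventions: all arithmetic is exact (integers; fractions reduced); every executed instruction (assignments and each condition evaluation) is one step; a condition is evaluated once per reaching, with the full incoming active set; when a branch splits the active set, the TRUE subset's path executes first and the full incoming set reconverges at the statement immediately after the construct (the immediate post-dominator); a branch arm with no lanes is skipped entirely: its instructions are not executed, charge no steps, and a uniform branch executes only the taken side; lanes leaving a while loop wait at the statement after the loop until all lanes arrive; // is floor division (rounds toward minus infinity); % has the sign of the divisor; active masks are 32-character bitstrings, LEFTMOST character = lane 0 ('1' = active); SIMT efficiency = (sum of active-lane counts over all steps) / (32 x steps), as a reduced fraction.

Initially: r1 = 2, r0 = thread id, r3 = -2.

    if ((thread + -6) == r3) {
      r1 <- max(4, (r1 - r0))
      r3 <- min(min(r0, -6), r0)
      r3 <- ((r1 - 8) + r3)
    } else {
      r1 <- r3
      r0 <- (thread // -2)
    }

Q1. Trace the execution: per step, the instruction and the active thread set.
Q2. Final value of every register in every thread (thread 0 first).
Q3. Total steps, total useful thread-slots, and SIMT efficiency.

step 0: eval ((thread + -6) == r3)   11111111111111111111111111111111
step 1: r1 <- max(4, (r1 - r0))      00001000000000000000000000000000
step 2: r3 <- min(min(r0, -6), r0)   00001000000000000000000000000000
step 3: r3 <- ((r1 - 8) + r3)        00001000000000000000000000000000
step 4: r1 <- r3                     11110111111111111111111111111111
step 5: r0 <- (thread // -2)         11110111111111111111111111111111

Answer: 6 steps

r1: -2,-2,-2,-2,4,-2,-2,-2,-2,-2,-2,-2,-2,-2,-2,-2,-2,-2,-2,-2,-2,-2,-2,-2,-2,-2,-2,-2,-2,-2,-2,-2
r0: 0,-1,-1,-2,4,-3,-3,-4,-4,-5,-5,-6,-6,-7,-7,-8,-8,-9,-9,-10,-10,-11,-11,-12,-12,-13,-13,-14,-14,-15,-15,-16
r3: -2,-2,-2,-2,-10,-2,-2,-2,-2,-2,-2,-2,-2,-2,-2,-2,-2,-2,-2,-2,-2,-2,-2,-2,-2,-2,-2,-2,-2,-2,-2,-2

steps = 6; useful = 97; efficiency = 97/192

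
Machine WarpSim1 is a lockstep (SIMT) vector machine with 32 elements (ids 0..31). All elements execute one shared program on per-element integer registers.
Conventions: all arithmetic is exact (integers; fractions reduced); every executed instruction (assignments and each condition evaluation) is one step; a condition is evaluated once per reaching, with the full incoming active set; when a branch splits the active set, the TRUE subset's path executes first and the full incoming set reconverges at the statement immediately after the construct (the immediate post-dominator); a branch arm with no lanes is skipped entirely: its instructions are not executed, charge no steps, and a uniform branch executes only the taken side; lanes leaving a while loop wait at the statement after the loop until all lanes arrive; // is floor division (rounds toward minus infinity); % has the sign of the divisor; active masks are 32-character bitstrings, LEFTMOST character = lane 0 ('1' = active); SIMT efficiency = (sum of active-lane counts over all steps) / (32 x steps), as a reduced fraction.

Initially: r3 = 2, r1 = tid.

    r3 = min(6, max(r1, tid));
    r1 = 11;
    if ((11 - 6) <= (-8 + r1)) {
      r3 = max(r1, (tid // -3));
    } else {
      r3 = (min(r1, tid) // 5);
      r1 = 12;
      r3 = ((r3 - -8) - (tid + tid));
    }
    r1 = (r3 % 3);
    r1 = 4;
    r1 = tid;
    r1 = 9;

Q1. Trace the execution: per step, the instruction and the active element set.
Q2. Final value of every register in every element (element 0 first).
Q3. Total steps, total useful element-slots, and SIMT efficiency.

step 0: r3 <- min(6, max(r1, tid))   11111111111111111111111111111111
step 1: r1 <- 11                     11111111111111111111111111111111
step 2: eval ((11 - 6) <= (-8 + r1)) 11111111111111111111111111111111
step 3: r3 <- (min(r1, tid) // 5)    11111111111111111111111111111111
step 4: r1 <- 12                     11111111111111111111111111111111
step 5: r3 <- ((r3 - -8) - (tid + tid)) 11111111111111111111111111111111
step 6: r1 <- (r3 % 3)               11111111111111111111111111111111
step 7: r1 <- 4                      11111111111111111111111111111111
step 8: r1 <- tid                    11111111111111111111111111111111
step 9: r1 <- 9                      11111111111111111111111111111111

Answer: 10 steps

r3: 8,6,4,2,0,-1,-3,-5,-7,-9,-10,-12,-14,-16,-18,-20,-22,-24,-26,-28,-30,-32,-34,-36,-38,-40,-42,-44,-46,-48,-50,-52
r1: 9,9,9,9,9,9,9,9,9,9,9,9,9,9,9,9,9,9,9,9,9,9,9,9,9,9,9,9,9,9,9,9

steps = 10; useful = 320; efficiency = 320/320 = 1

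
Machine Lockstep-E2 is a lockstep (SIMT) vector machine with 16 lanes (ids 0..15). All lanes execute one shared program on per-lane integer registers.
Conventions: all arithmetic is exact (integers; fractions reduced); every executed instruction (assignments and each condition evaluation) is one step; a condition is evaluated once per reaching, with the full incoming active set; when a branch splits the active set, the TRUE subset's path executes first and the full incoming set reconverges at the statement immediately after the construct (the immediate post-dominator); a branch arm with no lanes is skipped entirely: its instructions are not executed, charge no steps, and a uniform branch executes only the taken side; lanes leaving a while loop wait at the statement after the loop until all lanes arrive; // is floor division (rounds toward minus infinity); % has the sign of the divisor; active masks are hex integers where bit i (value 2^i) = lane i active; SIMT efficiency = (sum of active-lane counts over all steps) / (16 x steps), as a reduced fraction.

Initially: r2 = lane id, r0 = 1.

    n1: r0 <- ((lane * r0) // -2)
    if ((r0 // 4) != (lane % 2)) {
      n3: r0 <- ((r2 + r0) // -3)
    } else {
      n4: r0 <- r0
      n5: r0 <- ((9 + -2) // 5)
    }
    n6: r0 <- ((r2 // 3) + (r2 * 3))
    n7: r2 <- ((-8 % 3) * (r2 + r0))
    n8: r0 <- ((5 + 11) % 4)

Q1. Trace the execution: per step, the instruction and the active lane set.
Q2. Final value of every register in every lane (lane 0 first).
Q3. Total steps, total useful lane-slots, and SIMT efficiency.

step 0: r0 <- ((lane * r0) // -2)    0xffff
step 1: eval ((r0 // 4) != (lane % 2)) 0xffff
step 2: r0 <- ((r2 + r0) // -3)      0xfffe
step 3: r0 <- r0                     0x0001
step 4: r0 <- ((9 + -2) // 5)        0x0001
step 5: r0 <- ((r2 // 3) + (r2 * 3)) 0xffff
step 6: r2 <- ((-8 % 3) * (r2 + r0)) 0xffff
step 7: r0 <- ((5 + 11) % 4)         0xffff

Answer: 8 steps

r2: 0,4,8,13,17,21,26,30,34,39,43,47,52,56,60,65
r0: 0,0,0,0,0,0,0,0,0,0,0,0,0,0,0,0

steps = 8; useful = 97; efficiency = 97/128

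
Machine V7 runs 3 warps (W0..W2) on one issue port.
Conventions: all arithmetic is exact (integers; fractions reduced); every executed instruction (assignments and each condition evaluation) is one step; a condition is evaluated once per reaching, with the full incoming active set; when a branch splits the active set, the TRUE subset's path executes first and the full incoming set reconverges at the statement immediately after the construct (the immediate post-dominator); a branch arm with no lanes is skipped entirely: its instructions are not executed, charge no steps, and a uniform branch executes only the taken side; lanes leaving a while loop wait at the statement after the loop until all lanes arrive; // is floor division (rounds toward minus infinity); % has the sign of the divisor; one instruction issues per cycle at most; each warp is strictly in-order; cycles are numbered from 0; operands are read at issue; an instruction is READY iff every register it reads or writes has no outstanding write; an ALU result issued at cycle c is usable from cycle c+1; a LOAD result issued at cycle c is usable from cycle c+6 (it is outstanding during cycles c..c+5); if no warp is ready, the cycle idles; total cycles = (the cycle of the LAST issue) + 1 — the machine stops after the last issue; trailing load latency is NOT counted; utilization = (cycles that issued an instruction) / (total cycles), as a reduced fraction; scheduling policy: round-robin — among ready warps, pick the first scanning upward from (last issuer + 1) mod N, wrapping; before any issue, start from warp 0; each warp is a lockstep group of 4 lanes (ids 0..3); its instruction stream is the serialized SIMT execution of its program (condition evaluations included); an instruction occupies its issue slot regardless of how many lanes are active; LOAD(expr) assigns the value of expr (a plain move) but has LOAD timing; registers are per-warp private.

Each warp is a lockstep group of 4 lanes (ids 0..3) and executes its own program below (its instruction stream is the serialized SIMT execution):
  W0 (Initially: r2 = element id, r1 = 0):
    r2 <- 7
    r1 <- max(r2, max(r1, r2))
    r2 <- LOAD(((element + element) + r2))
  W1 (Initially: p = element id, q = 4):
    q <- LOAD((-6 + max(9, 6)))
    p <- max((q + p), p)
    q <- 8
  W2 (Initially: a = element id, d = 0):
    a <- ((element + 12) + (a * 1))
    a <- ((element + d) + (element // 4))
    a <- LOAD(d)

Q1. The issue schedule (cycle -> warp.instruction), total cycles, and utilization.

cycle 0: W0.I0
cycle 1: W1.I0
cycle 2: W2.I0
cycle 3: W0.I1
cycle 4: W2.I1
cycle 5: W0.I2
cycle 6: W2.I2
cycle 7: W1.I1
cycle 8: W1.I2

Answer: 9 cycles, utilization 1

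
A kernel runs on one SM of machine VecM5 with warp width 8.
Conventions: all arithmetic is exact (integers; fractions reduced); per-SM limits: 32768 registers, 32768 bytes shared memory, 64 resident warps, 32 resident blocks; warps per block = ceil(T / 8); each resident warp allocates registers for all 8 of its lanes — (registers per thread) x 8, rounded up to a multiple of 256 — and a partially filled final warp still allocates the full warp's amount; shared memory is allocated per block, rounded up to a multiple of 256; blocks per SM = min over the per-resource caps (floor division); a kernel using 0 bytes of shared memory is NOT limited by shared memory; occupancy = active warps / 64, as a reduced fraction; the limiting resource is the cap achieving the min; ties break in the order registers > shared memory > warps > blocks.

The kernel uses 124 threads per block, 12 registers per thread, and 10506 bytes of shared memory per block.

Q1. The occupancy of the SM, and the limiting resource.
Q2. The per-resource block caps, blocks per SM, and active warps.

Answer: occupancy 3/4, limited by shared memory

registers: 8 blocks
shared memory: 3 blocks
warps: 4 blocks
blocks: 32 blocks

Answer: 3 blocks, 48 active warps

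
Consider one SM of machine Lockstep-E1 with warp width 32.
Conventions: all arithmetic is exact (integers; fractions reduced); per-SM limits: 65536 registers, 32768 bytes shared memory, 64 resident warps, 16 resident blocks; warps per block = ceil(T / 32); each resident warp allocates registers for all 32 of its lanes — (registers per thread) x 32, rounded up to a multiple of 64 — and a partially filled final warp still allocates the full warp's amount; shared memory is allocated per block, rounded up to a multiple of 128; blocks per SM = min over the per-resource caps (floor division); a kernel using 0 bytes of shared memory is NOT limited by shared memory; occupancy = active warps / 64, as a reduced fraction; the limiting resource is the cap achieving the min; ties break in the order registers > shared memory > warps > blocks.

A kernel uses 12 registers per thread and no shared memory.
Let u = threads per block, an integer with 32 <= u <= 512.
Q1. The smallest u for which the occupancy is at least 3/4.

Answer: u = 65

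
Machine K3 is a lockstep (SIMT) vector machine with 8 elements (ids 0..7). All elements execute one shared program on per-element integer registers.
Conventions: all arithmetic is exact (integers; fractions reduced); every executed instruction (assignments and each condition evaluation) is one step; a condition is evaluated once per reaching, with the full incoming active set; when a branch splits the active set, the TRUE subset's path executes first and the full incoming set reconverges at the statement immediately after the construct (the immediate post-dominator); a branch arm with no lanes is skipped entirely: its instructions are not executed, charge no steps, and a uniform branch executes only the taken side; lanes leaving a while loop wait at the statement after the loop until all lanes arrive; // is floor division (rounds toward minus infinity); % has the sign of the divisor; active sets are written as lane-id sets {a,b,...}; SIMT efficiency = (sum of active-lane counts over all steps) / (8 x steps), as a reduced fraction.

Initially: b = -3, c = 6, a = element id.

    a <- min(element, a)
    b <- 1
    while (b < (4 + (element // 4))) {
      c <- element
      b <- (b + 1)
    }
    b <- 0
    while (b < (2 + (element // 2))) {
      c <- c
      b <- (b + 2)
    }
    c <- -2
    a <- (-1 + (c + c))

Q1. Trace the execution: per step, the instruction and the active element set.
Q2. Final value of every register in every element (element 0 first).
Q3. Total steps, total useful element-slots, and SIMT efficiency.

step 0: a <- min(element, a)         {0,1,2,3,4,5,6,7}
step 1: b <- 1                       {0,1,2,3,4,5,6,7}
step 2: eval (b < (4 + (element // 4))) {0,1,2,3,4,5,6,7}
step 3: c <- element                 {0,1,2,3,4,5,6,7}
step 4: b <- (b + 1)                 {0,1,2,3,4,5,6,7}
step 5: eval (b < (4 + (element // 4))) {0,1,2,3,4,5,6,7}
step 6: c <- element                 {0,1,2,3,4,5,6,7}
step 7: b <- (b + 1)                 {0,1,2,3,4,5,6,7}
step 8: eval (b < (4 + (element // 4))) {0,1,2,3,4,5,6,7}
step 9: c <- element                 {0,1,2,3,4,5,6,7}
step 10: b <- (b + 1)                 {0,1,2,3,4,5,6,7}
step 11: eval (b < (4 + (element // 4))) {0,1,2,3,4,5,6,7}
step 12: c <- element                 {4,5,6,7}
step 13: b <- (b + 1)                 {4,5,6,7}
step 14: eval (b < (4 + (element // 4))) {4,5,6,7}
step 15: b <- 0                       {0,1,2,3,4,5,6,7}
step 16: eval (b < (2 + (element // 2))) {0,1,2,3,4,5,6,7}
step 17: c <- c                       {0,1,2,3,4,5,6,7}
step 18: b <- (b + 2)                 {0,1,2,3,4,5,6,7}
step 19: eval (b < (2 + (element // 2))) {0,1,2,3,4,5,6,7}
step 20: c <- c                       {2,3,4,5,6,7}
step 21: b <- (b + 2)                 {2,3,4,5,6,7}
step 22: eval (b < (2 + (element // 2))) {2,3,4,5,6,7}
step 23: c <- c                       {6,7}
step 24: b <- (b + 2)                 {6,7}
step 25: eval (b < (2 + (element // 2))) {6,7}
step 26: c <- -2                      {0,1,2,3,4,5,6,7}
step 27: a <- (-1 + (c + c))          {0,1,2,3,4,5,6,7}

Answer: 28 steps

b: 2,2,4,4,4,4,6,6
c: -2,-2,-2,-2,-2,-2,-2,-2
a: -5,-5,-5,-5,-5,-5,-5,-5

steps = 28; useful = 188; efficiency = 188/224 = 47/56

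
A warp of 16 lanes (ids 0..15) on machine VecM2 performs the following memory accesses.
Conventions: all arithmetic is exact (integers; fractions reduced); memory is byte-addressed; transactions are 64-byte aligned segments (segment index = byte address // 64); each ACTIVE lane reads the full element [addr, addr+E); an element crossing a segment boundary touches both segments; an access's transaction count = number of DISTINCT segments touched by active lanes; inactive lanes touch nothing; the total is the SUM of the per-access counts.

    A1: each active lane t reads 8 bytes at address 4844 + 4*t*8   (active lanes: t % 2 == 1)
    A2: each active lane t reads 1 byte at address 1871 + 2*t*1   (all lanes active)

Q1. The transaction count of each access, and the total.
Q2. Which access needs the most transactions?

A1: 8 transactions
A2: 1 transaction

Answer: 8,1; total 9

Answer: A1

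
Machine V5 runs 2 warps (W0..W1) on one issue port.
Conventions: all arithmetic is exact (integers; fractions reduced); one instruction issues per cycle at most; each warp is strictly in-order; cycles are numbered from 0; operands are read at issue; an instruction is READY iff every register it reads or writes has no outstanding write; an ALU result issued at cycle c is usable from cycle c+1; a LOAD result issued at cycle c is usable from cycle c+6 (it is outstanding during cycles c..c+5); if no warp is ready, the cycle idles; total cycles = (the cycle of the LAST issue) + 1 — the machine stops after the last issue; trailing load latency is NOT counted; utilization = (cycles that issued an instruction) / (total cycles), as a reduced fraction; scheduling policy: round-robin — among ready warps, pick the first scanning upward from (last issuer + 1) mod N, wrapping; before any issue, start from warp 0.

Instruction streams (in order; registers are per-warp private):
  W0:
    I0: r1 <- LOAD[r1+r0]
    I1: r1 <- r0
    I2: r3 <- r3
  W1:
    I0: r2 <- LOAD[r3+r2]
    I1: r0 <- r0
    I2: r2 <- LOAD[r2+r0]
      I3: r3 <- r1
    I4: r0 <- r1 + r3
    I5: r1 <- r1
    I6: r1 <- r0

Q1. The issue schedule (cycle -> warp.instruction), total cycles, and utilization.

cycle 0: W0.I0
cycle 1: W1.I0
cycle 2: W1.I1
cycle 3: idle
cycle 4: idle
cycle 5: idle
cycle 6: W0.I1
cycle 7: W1.I2
cycle 8: W0.I2
cycle 9: W1.I3
cycle 10: W1.I4
cycle 11: W1.I5
cycle 12: W1.I6

Answer: 13 cycles, utilization 10/13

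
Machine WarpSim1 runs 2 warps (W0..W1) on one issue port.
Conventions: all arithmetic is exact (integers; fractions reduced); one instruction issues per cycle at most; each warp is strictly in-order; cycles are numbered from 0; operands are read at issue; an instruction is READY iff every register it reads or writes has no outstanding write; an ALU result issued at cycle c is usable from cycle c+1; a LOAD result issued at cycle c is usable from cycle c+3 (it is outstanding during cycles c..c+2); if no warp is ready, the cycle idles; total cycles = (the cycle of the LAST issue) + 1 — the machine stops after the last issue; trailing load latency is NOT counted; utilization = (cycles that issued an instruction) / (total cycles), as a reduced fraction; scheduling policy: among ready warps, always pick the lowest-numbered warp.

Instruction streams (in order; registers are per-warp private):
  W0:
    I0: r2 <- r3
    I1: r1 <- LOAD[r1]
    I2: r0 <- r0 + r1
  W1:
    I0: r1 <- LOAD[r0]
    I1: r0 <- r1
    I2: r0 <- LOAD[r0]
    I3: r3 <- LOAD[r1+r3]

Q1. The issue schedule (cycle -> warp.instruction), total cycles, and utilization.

cycle 0: W0.I0
cycle 1: W0.I1
cycle 2: W1.I0
cycle 3: idle
cycle 4: W0.I2
cycle 5: W1.I1
cycle 6: W1.I2
cycle 7: W1.I3

Answer: 8 cycles, utilization 7/8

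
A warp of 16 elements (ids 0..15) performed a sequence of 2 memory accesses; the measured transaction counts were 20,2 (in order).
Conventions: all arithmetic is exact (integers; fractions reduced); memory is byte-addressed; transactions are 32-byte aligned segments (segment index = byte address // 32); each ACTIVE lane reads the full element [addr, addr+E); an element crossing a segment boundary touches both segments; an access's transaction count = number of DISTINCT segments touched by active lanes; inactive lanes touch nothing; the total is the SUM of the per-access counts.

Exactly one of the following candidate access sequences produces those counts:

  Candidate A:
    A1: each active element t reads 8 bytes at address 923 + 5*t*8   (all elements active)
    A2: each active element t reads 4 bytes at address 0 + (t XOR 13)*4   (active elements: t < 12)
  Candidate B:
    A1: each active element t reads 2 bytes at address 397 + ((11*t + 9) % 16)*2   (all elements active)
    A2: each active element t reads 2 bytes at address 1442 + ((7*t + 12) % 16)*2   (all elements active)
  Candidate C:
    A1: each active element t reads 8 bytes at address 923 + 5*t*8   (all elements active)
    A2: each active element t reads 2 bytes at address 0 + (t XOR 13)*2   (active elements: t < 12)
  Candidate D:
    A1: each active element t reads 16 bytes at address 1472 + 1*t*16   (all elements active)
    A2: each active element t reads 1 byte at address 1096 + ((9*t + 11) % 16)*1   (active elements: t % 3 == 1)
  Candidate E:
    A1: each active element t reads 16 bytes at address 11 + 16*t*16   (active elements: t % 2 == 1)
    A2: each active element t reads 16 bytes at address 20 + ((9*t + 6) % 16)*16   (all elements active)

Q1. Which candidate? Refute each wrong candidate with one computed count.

B: A1 gives 2 transactions, not 20
C: A2 gives 1 transaction, not 2
D: A1 gives 8 transactions, not 20
E: A1 gives 8 transactions, not 20
A: all counts match (20,2)

Answer: A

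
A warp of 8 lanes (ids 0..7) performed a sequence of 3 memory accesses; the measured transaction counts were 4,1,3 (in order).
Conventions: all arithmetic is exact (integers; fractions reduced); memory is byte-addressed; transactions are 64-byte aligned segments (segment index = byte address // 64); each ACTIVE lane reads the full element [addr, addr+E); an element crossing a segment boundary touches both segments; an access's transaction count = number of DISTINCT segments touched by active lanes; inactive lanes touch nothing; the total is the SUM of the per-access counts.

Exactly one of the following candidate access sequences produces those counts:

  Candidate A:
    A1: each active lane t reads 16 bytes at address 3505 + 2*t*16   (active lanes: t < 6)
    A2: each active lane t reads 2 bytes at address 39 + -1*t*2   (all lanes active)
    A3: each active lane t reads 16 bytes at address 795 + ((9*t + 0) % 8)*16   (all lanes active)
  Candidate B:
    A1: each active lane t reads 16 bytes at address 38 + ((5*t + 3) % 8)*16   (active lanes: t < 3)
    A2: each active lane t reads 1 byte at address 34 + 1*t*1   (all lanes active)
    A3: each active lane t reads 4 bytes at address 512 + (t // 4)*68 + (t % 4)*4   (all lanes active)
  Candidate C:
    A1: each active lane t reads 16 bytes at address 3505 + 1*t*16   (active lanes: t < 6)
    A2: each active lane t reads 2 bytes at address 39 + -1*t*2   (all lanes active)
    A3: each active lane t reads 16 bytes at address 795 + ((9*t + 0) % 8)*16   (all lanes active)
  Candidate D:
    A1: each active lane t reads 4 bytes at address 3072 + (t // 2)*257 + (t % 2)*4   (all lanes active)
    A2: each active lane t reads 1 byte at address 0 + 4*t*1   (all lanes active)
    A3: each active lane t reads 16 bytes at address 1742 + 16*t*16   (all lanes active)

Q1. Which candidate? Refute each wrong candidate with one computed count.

B: A1 gives 3 transactions, not 4
C: A1 gives 3 transactions, not 4
D: A3 gives 8 transactions, not 3
A: all counts match (4,1,3)

Answer: A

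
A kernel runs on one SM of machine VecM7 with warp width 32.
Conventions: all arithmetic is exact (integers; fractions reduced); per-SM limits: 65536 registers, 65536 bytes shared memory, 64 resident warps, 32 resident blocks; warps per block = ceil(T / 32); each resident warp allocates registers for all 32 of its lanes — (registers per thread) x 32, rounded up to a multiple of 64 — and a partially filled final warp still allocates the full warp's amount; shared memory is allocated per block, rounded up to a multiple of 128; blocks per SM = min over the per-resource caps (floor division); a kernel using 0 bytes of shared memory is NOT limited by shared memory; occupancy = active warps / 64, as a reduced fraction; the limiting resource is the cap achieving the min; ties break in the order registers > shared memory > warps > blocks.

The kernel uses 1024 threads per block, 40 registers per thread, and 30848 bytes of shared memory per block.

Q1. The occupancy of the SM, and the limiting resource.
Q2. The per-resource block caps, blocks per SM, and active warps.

Answer: occupancy 1/2, limited by registers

registers: 1 block
shared memory: 2 blocks
warps: 2 blocks
blocks: 32 blocks

Answer: 1 block, 32 active warps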